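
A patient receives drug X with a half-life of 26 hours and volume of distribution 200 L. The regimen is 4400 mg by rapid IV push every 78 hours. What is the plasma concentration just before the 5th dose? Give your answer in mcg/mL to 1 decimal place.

f = (1/2)^(τ/t½) = (1/2)^(78/26) ≈ 0.1250.
C₀ = D/Vd = 4400/200 ≈ 22.000 mcg/mL.
Before the 5th dose, 4 doses have been given. Superposition: Cmin = C₀·(f + f² + … + f^4).
≈ 22.000 × (0.1250 + 0.0156 + 0.0020 + 0.0002) ≈ 22.000 × 0.1428 ≈ 3.142 mcg/mL.

3.1 mcg/mL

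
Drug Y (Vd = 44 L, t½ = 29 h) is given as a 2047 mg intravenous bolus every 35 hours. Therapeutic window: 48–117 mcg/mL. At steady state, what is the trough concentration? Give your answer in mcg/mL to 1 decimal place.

35.6 mcg/mL

k = ln2/t½ = ln2/29 ≈ 0.023902 h⁻¹; fraction remaining f = e^(−kτ) = e^(−0.023902×35) ≈ 0.4332.
At steady state, accumulation factor R = 1/(1 − e^(−kτ)) ≈ 1.7643.
Each bolus raises the concentration by D/Vd = 2047/44 ≈ 46.523 mcg/mL.
Steady-state peak Cmax,ss = C₀·R ≈ 46.523 × 1.7643 ≈ 82.081 mcg/mL.
One interval later, Cmin,ss = Cmax,ss·e^(−kτ) ≈ 82.081 × 0.4332 ≈ 35.557 mcg/mL.
Trough 35.6 mcg/mL vs MEC 48 mcg/mL: subtherapeutic.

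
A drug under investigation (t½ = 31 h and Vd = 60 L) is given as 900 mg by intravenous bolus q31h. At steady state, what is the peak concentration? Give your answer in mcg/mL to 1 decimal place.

30.0 mcg/mL

τ = 31 h = 1 half-life, so f = (1/2)^1 = 0.5.
At steady state, R = 1/(1 − 0.5) = 2/1.
Single-dose peak C₀ = D/Vd = 900/60 = 15 mcg/mL.
Steady-state peak Cmax,ss = C₀·R = 15 × 2/1 ≈ 30.000 mcg/mL.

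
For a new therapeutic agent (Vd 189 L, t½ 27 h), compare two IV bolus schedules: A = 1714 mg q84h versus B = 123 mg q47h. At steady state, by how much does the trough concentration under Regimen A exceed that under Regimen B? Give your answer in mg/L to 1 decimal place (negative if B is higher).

Regimen A: f = (1/2)^(84/27) ≈ 0.1157; Cmin,ss = (1714/189)·f/(1−f) ≈ 1.187 mg/L.
Regimen B: f = (1/2)^(47/27) ≈ 0.2992; Cmin,ss = (123/189)·f/(1−f) ≈ 0.278 mg/L.
Difference ≈ 1.187 − 0.278 ≈ 0.909 mg/L.

0.9 mg/L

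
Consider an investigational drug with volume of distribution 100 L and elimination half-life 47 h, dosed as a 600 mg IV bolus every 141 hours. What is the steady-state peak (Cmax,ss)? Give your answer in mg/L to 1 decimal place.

τ = 141 h = 3 half-lives, so f = (1/2)^3 = 0.125.
Accumulation ratio R = 1/(1 − f) = 1/0.875 = 8/7.
Single-dose peak C₀ = D/Vd = 600/100 = 6 mg/L.
Steady-state peak Cmax,ss = C₀·R = 6 × 8/7 ≈ 6.857 mg/L.

6.9 mg/L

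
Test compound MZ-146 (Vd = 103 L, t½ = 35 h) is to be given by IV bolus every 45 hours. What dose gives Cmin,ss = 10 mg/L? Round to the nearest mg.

τ/t½ = 45/35 ≈ 1.2857, so f = (1/2)^(45/35) ≈ 0.410168.
Cmin,ss = (D/Vd)·f/(1−f), so D = Cmin,ss·Vd·(1−f)/f.
D = 10 × 103 × (1−f)/f ≈ 10 × 103 × 1.43803 ≈ 1481.17 mg.

1481 mg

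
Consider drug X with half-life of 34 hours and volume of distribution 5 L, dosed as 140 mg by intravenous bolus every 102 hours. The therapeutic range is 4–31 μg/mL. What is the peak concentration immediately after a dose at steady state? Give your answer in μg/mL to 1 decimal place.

τ = 102 h = 3 half-lives, so f = (1/2)^3 = 0.125.
At steady state, R = 1/(1 − 0.125) = 8/7.
Single-dose peak C₀ = D/Vd = 140/5 = 28 μg/mL.
Steady-state peak Cmax,ss = C₀·R = 28 × 8/7 ≈ 32.000 μg/mL.
Peak 32.0 μg/mL vs MTC 31 μg/mL: exceeds toxic threshold.

32.0 μg/mL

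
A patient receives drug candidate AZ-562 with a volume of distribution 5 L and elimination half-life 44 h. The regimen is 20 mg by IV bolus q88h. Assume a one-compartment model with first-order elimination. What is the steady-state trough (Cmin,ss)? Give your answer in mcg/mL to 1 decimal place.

The dosing interval is 2 half-lives, so f = 2^(−2) = 0.25.
At steady state, R = 1/(1 − 0.25) = 4/3.
Single-dose peak C₀ = D/Vd = 20/5 = 4 mcg/mL.
Steady-state peak Cmax,ss = C₀·R = 4 × 4/3 ≈ 5.333 mcg/mL.
Steady-state trough Cmin,ss = Cmax,ss·f ≈ 5.333 × 0.25 ≈ 1.333 mcg/mL.

1.3 mcg/mL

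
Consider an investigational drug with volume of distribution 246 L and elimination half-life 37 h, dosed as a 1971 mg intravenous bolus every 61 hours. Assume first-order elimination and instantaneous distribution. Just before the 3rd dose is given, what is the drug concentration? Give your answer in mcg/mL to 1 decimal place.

3.4 mcg/mL

f = (1/2)^(τ/t½) = (1/2)^(61/37) ≈ 0.3189.
C₀ = D/Vd = 1971/246 ≈ 8.012 mcg/mL.
Before the 3rd dose, 2 doses have been given. Superposition: Cmin = C₀·(f + f²).
≈ 8.012 × (0.3189 + 0.1017) ≈ 8.012 × 0.4206 ≈ 3.370 mcg/mL.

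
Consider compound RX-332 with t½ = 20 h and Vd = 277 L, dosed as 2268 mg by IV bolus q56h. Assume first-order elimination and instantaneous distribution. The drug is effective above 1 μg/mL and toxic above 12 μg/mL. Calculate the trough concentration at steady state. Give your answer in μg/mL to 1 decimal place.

τ/t½ = 56/20 ≈ 2.8, so fraction remaining f = (1/2)^(56/20) ≈ 0.1436.
At steady state, accumulation factor R = 1/(1 − e^(−kτ)) ≈ 1.1677.
Each bolus raises the concentration by D/Vd = 2268/277 ≈ 8.188 μg/mL.
Steady-state peak Cmax,ss = C₀·R ≈ 8.188 × 1.1677 ≈ 9.561 μg/mL.
Steady-state trough Cmin,ss = Cmax,ss·f ≈ 9.561 × 0.1436 ≈ 1.373 μg/mL.
Trough 1.4 μg/mL vs MEC 1 μg/mL: adequate.

1.4 μg/mL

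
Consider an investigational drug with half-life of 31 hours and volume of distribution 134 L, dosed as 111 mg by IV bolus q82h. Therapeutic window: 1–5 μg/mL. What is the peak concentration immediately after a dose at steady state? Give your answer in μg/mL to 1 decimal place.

Over one 82-h interval, 82/31 ≈ 2.6452 half-lives elapse, leaving f ≈ 0.1599 of each dose.
Accumulation ratio R = 1/(1 − f) ≈ 1/0.8401 ≈ 1.1903.
Single-dose peak C₀ = D/Vd = 111/134 ≈ 0.828 μg/mL.
Steady-state peak Cmax,ss = C₀·R ≈ 0.828 × 1.1903 ≈ 0.986 μg/mL.
Peak 1.0 μg/mL vs MTC 5 μg/mL: below toxic threshold.

1.0 μg/mL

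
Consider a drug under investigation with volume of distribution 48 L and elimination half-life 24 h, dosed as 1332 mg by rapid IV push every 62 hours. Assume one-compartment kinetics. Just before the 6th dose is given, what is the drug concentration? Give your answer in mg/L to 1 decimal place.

5.6 mg/L

f = (1/2)^(τ/t½) = (1/2)^(62/24) ≈ 0.1669.
C₀ = D/Vd = 1332/48 ≈ 27.750 mg/L.
Before the 6th dose, 5 doses have been given. Superposition: Cmin = C₀·(f + f² + … + f^5).
≈ 27.750 × (0.1669 + 0.0279 + 0.0046 + 0.0008 + 0.0001) ≈ 27.750 × 0.2003 ≈ 5.558 mg/L.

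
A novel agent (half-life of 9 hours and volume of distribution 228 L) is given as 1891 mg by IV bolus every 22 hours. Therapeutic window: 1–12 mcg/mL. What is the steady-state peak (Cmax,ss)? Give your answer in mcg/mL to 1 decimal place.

10.2 mcg/mL

τ/t½ = 22/9 ≈ 2.4444, so fraction remaining f = (1/2)^(22/9) ≈ 0.1837.
At steady state, accumulation factor R = 1/(1 − e^(−kτ)) ≈ 1.2250.
Single-dose peak C₀ = D/Vd = 1891/228 ≈ 8.294 mcg/mL.
Cmax,ss = C₀/(1 − f) ≈ 8.294/0.8163 ≈ 10.160 mcg/mL.
Peak 10.2 mcg/mL vs MTC 12 mcg/mL: below toxic threshold.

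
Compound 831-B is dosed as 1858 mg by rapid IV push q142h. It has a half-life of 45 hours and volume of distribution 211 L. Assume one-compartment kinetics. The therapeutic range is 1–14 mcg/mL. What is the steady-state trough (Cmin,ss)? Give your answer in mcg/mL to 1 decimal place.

1.1 mcg/mL

Over one 142-h interval, 142/45 ≈ 3.1556 half-lives elapse, leaving f ≈ 0.1122 of each dose.
At steady state, accumulation factor R = 1/(1 − e^(−kτ)) ≈ 1.1264.
Each bolus raises the concentration by D/Vd = 1858/211 ≈ 8.806 mcg/mL.
Cmax,ss = C₀/(1 − f) ≈ 8.806/0.8878 ≈ 9.919 mcg/mL.
One interval later, Cmin,ss = Cmax,ss·e^(−kτ) ≈ 9.919 × 0.1122 ≈ 1.113 mcg/mL.
Trough 1.1 mcg/mL vs MEC 1 mcg/mL: adequate.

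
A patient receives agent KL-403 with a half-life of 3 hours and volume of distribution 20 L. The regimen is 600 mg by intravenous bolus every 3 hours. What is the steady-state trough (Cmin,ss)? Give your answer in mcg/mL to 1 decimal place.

τ = 3 h = 1 half-life, so f = (1/2)^1 = 0.5.
At steady state, R = 1/(1 − 0.5) = 2/1.
Single-dose peak C₀ = D/Vd = 600/20 = 30 mcg/mL.
Steady-state peak Cmax,ss = C₀·R = 30 × 2/1 ≈ 60.000 mcg/mL.
Steady-state trough Cmin,ss = Cmax,ss·f ≈ 60.000 × 0.5 ≈ 30.000 mcg/mL.

30.0 mcg/mL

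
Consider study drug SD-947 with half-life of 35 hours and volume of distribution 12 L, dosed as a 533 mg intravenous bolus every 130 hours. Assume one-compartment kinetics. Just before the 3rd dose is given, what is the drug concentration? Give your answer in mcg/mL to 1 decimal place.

3.6 mcg/mL

f = (1/2)^(τ/t½) = (1/2)^(130/35) ≈ 0.0762.
C₀ = D/Vd = 533/12 ≈ 44.417 mcg/mL.
Before the 3rd dose, 2 doses have been given. Superposition: Cmin = C₀·(f + f²).
≈ 44.417 × (0.0762 + 0.0058) ≈ 44.417 × 0.0820 ≈ 3.642 mcg/mL.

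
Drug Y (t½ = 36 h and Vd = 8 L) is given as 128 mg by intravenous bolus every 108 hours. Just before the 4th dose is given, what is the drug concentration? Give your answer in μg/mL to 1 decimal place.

f = (1/2)^(τ/t½) = (1/2)^(108/36) ≈ 0.1250.
C₀ = D/Vd = 128/8 ≈ 16.000 μg/mL.
Before the 4th dose, 3 doses have been given. Superposition: Cmin = C₀·(f + f² + … + f^3).
≈ 16.000 × (0.1250 + 0.0156 + 0.0020) ≈ 16.000 × 0.1426 ≈ 2.282 μg/mL.

2.3 μg/mL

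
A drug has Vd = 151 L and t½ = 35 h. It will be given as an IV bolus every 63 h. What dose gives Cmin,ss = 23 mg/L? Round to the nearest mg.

8621 mg

τ/t½ = 63/35 ≈ 1.8, so f = (1/2)^(63/35) ≈ 0.287175.
Cmin,ss = (D/Vd)·f/(1−f), so D = Cmin,ss·Vd·(1−f)/f.
D = 23 × 151 × (1−f)/f ≈ 23 × 151 × 2.48220 ≈ 8620.68 mg.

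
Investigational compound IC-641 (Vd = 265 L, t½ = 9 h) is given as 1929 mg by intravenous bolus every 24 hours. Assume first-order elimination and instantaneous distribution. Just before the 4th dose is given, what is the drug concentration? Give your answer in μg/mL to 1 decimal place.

f = (1/2)^(τ/t½) = (1/2)^(24/9) ≈ 0.1575.
C₀ = D/Vd = 1929/265 ≈ 7.279 μg/mL.
Before the 4th dose, 3 doses have been given. Superposition: Cmin = C₀·(f + f² + … + f^3).
≈ 7.279 × (0.1575 + 0.0248 + 0.0039) ≈ 7.279 × 0.1862 ≈ 1.355 μg/mL.

1.4 μg/mL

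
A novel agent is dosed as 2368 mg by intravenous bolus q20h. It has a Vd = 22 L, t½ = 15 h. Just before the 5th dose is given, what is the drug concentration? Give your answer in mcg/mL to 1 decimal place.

f = (1/2)^(τ/t½) = (1/2)^(20/15) ≈ 0.3969.
C₀ = D/Vd = 2368/22 ≈ 107.636 mcg/mL.
Before the 5th dose, 4 doses have been given. Superposition: Cmin = C₀·(f + f² + … + f^4).
≈ 107.636 × (0.3969 + 0.1575 + 0.0625 + 0.0248) ≈ 107.636 × 0.6417 ≈ 69.070 mcg/mL.

69.1 mcg/mL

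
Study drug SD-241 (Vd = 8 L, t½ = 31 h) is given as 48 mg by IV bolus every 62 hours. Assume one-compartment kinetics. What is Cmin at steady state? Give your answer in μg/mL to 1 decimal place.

The dosing interval is 2 half-lives, so f = 2^(−2) = 0.25.
At steady state, R = 1/(1 − 0.25) = 4/3.
Single-dose peak C₀ = D/Vd = 48/8 = 6 μg/mL.
Steady-state peak Cmax,ss = C₀·R = 6 × 4/3 ≈ 8.000 μg/mL.
Steady-state trough Cmin,ss = Cmax,ss·f ≈ 8.000 × 0.25 ≈ 2.000 μg/mL.

2.0 μg/mL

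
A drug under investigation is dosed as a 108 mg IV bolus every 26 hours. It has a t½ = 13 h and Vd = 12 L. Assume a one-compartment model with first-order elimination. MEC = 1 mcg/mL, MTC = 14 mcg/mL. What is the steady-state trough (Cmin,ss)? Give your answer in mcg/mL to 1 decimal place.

3.0 mcg/mL

The dosing interval is 2 half-lives, so f = 2^(−2) = 0.25.
Accumulation ratio R = 1/(1 − f) = 1/0.75 = 4/3.
Single-dose peak C₀ = D/Vd = 108/12 = 9 mcg/mL.
Steady-state peak Cmax,ss = C₀·R = 9 × 4/3 ≈ 12.000 mcg/mL.
Steady-state trough Cmin,ss = Cmax,ss·f ≈ 12.000 × 0.25 ≈ 3.000 mcg/mL.
Trough 3.0 mcg/mL vs MEC 1 mcg/mL: adequate.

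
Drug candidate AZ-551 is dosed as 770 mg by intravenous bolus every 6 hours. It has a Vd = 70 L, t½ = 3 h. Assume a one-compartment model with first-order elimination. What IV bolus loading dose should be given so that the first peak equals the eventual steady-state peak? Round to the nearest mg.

f = (1/2)^(6/3) ≈ 0.250000; accumulation ratio R = 1/(1−f) ≈ 1.33333.
Loading dose to hit Cmax,ss on first dose: D_load = D_maint·R ≈ 770 × 1.33333 ≈ 1026.66 mg.

1027 mg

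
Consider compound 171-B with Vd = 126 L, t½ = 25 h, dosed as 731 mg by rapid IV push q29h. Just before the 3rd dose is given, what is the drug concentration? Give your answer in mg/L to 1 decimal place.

f = (1/2)^(τ/t½) = (1/2)^(29/25) ≈ 0.4475.
C₀ = D/Vd = 731/126 ≈ 5.802 mg/L.
Before the 3rd dose, 2 doses have been given. Superposition: Cmin = C₀·(f + f²).
≈ 5.802 × (0.4475 + 0.2003) ≈ 5.802 × 0.6478 ≈ 3.759 mg/L.

3.8 mg/L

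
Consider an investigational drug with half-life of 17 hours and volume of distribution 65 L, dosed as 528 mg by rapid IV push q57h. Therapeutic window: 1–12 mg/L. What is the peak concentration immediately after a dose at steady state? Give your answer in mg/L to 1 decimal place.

9.0 mg/L

τ/t½ = 57/17 ≈ 3.3529, so fraction remaining f = (1/2)^(57/17) ≈ 0.0979.
At steady state, accumulation factor R = 1/(1 − e^(−kτ)) ≈ 1.1085.
Each bolus raises the concentration by D/Vd = 528/65 ≈ 8.123 mg/L.
Cmax,ss = C₀/(1 − f) ≈ 8.123/0.9021 ≈ 9.005 mg/L.
Peak 9.0 mg/L vs MTC 12 mg/L: below toxic threshold.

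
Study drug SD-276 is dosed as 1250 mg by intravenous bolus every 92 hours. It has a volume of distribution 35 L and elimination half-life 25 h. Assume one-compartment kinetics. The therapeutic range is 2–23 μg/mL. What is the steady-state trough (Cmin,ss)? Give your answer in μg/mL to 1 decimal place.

k = ln2/t½ = ln2/25 ≈ 0.027726 h⁻¹; fraction remaining f = e^(−kτ) = e^(−0.027726×92) ≈ 0.0780.
At steady state, accumulation factor R = 1/(1 − e^(−kτ)) ≈ 1.0846.
Each bolus raises the concentration by D/Vd = 1250/35 ≈ 35.714 μg/mL.
Cmax,ss = C₀/(1 − f) ≈ 35.714/0.9220 ≈ 38.735 μg/mL.
Steady-state trough Cmin,ss = Cmax,ss·f ≈ 38.735 × 0.0780 ≈ 3.021 μg/mL.
Trough 3.0 μg/mL vs MEC 2 μg/mL: adequate.

3.0 μg/mL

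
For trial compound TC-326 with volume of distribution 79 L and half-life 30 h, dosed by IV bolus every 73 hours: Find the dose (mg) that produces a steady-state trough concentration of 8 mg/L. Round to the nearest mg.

τ/t½ = 73/30 ≈ 2.4333, so f = (1/2)^(73/30) ≈ 0.185137.
Cmin,ss = (D/Vd)·f/(1−f), so D = Cmin,ss·Vd·(1−f)/f.
D = 8 × 79 × (1−f)/f ≈ 8 × 79 × 4.40141 ≈ 2781.69 mg.

2782 mg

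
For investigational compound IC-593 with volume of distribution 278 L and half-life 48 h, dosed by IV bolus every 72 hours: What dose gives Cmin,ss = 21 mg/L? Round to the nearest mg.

τ/t½ = 72/48 ≈ 1.5, so f = (1/2)^(72/48) ≈ 0.353553.
Cmin,ss = (D/Vd)·f/(1−f), so D = Cmin,ss·Vd·(1−f)/f.
D = 21 × 278 × (1−f)/f ≈ 21 × 278 × 1.82843 ≈ 10674.37 mg.

10674 mg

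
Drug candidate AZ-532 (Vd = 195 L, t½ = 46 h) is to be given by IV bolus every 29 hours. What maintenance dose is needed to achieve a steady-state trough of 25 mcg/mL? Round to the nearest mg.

τ/t½ = 29/46 ≈ 0.63043, so f = (1/2)^(29/46) ≈ 0.645982.
Cmin,ss = (D/Vd)·f/(1−f), so D = Cmin,ss·Vd·(1−f)/f.
D = 25 × 195 × (1−f)/f ≈ 25 × 195 × 0.54803 ≈ 2671.65 mg.

2672 mg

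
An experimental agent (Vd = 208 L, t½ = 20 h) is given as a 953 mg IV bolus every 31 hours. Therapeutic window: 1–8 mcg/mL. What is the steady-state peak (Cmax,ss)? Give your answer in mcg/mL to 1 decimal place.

7.0 mcg/mL

τ/t½ = 31/20 ≈ 1.55, so fraction remaining f = (1/2)^(31/20) ≈ 0.3415.
At steady state, accumulation factor R = 1/(1 − e^(−kτ)) ≈ 1.5186.
Each bolus raises the concentration by D/Vd = 953/208 ≈ 4.582 mcg/mL.
Steady-state peak Cmax,ss = C₀·R ≈ 4.582 × 1.5186 ≈ 6.958 mcg/mL.
Peak 7.0 mcg/mL vs MTC 8 mcg/mL: below toxic threshold.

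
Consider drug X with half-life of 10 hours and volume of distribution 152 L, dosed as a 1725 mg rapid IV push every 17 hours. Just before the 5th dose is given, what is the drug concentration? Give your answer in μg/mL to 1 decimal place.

5.0 μg/mL

f = (1/2)^(τ/t½) = (1/2)^(17/10) ≈ 0.3078.
C₀ = D/Vd = 1725/152 ≈ 11.349 μg/mL.
Before the 5th dose, 4 doses have been given. Superposition: Cmin = C₀·(f + f² + … + f^4).
≈ 11.349 × (0.3078 + 0.0947 + 0.0292 + 0.0090) ≈ 11.349 × 0.4407 ≈ 5.002 μg/mL.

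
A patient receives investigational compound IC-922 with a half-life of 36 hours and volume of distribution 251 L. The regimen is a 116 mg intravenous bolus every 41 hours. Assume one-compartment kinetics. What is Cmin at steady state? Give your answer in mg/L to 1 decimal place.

0.4 mg/L

Over one 41-h interval, 41/36 ≈ 1.1389 half-lives elapse, leaving f ≈ 0.4541 of each dose.
Accumulation ratio R = 1/(1 − f) ≈ 1/0.5459 ≈ 1.8318.
Single-dose peak C₀ = D/Vd = 116/251 ≈ 0.462 mg/L.
Steady-state peak Cmax,ss = C₀·R ≈ 0.462 × 1.8318 ≈ 0.846 mg/L.
One interval later, Cmin,ss = Cmax,ss·e^(−kτ) ≈ 0.846 × 0.4541 ≈ 0.384 mg/L.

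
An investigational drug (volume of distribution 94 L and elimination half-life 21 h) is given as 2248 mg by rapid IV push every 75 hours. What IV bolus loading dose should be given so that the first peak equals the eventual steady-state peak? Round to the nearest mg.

f = (1/2)^(75/21) ≈ 0.084119; accumulation ratio R = 1/(1−f) ≈ 1.09184.
Loading dose to hit Cmax,ss on first dose: D_load = D_maint·R ≈ 2248 × 1.09184 ≈ 2454.46 mg.

2454 mg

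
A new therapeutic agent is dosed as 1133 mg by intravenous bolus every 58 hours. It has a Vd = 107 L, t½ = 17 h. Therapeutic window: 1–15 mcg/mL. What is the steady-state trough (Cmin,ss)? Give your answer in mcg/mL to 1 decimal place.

1.1 mcg/mL

τ/t½ = 58/17 ≈ 3.4118, so fraction remaining f = (1/2)^(58/17) ≈ 0.0940.
At steady state, accumulation factor R = 1/(1 − e^(−kτ)) ≈ 1.1038.
Each bolus raises the concentration by D/Vd = 1133/107 ≈ 10.589 mcg/mL.
Steady-state peak Cmax,ss = C₀·R ≈ 10.589 × 1.1038 ≈ 11.688 mcg/mL.
One interval later, Cmin,ss = Cmax,ss·e^(−kτ) ≈ 11.688 × 0.0940 ≈ 1.099 mcg/mL.
Trough 1.1 mcg/mL vs MEC 1 mcg/mL: adequate.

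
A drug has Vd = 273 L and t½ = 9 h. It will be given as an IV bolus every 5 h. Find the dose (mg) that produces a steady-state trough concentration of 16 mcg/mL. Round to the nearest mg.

2052 mg

τ/t½ = 5/9 ≈ 0.55556, so f = (1/2)^(5/9) ≈ 0.680395.
Cmin,ss = (D/Vd)·f/(1−f), so D = Cmin,ss·Vd·(1−f)/f.
D = 16 × 273 × (1−f)/f ≈ 16 × 273 × 0.46973 ≈ 2051.78 mg.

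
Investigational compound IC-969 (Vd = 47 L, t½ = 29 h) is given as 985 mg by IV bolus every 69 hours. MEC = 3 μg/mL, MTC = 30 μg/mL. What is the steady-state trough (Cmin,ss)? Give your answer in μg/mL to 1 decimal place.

Over one 69-h interval, 69/29 ≈ 2.3793 half-lives elapse, leaving f ≈ 0.1922 of each dose.
Single-dose peak C₀ = D/Vd = 985/47 ≈ 20.957 μg/mL.
Steady-state trough Cmin,ss = C₀·f/(1−f) ≈ 20.957 × 0.1922/0.8078 ≈ 4.986 μg/mL.
Trough 5.0 μg/mL vs MEC 3 μg/mL: adequate.

5.0 μg/mL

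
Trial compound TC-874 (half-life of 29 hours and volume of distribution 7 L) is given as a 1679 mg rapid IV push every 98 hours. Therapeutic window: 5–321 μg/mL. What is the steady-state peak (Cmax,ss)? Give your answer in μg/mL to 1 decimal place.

265.4 μg/mL

Over one 98-h interval, 98/29 ≈ 3.3793 half-lives elapse, leaving f ≈ 0.0961 of each dose.
Accumulation ratio R = 1/(1 − f) ≈ 1/0.9039 ≈ 1.1063.
Single-dose peak C₀ = D/Vd = 1679/7 ≈ 239.857 μg/mL.
Cmax,ss = C₀/(1 − f) ≈ 239.857/0.9039 ≈ 265.358 μg/mL.
Peak 265.4 μg/mL vs MTC 321 μg/mL: below toxic threshold.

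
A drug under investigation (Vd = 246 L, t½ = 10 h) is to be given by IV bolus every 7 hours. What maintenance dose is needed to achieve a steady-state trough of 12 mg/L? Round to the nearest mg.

τ/t½ = 7/10 ≈ 0.7, so f = (1/2)^(7/10) ≈ 0.615572.
Cmin,ss = (D/Vd)·f/(1−f), so D = Cmin,ss·Vd·(1−f)/f.
D = 12 × 246 × (1−f)/f ≈ 12 × 246 × 0.62451 ≈ 1843.55 mg.

1844 mg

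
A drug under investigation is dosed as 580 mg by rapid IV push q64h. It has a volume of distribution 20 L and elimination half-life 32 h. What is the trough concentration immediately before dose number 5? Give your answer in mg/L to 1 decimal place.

9.6 mg/L

f = (1/2)^(τ/t½) = (1/2)^(64/32) ≈ 0.2500.
C₀ = D/Vd = 580/20 ≈ 29.000 mg/L.
Before the 5th dose, 4 doses have been given. Superposition: Cmin = C₀·(f + f² + … + f^4).
≈ 29.000 × (0.2500 + 0.0625 + 0.0156 + 0.0039) ≈ 29.000 × 0.3320 ≈ 9.628 mg/L.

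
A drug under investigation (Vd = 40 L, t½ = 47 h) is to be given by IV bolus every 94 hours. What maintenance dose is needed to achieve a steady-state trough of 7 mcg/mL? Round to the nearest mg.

τ/t½ = 94/47 ≈ 2, so f = (1/2)^(94/47) ≈ 0.250000.
Cmin,ss = (D/Vd)·f/(1−f), so D = Cmin,ss·Vd·(1−f)/f.
D = 7 × 40 × (1−f)/f ≈ 7 × 40 × 3.00000 ≈ 840.00 mg.

840 mg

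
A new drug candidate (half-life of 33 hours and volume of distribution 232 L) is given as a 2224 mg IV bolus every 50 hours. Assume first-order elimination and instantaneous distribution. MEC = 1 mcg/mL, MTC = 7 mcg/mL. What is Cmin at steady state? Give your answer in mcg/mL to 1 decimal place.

k = ln2/t½ = ln2/33 ≈ 0.021004 h⁻¹; fraction remaining f = e^(−kτ) = e^(−0.021004×50) ≈ 0.3499.
At steady state, accumulation factor R = 1/(1 − e^(−kτ)) ≈ 1.5382.
Single-dose peak C₀ = D/Vd = 2224/232 ≈ 9.586 mcg/mL.
Steady-state peak Cmax,ss = C₀·R ≈ 9.586 × 1.5382 ≈ 14.745 mcg/mL.
One interval later, Cmin,ss = Cmax,ss·e^(−kτ) ≈ 14.745 × 0.3499 ≈ 5.159 mcg/mL.
Trough 5.2 mcg/mL vs MEC 1 mcg/mL: adequate.

5.2 mcg/mL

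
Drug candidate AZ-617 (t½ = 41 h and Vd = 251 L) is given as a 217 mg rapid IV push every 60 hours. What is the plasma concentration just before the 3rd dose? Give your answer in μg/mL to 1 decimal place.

0.4 μg/mL

f = (1/2)^(τ/t½) = (1/2)^(60/41) ≈ 0.3626.
C₀ = D/Vd = 217/251 ≈ 0.865 μg/mL.
Before the 3rd dose, 2 doses have been given. Superposition: Cmin = C₀·(f + f²).
≈ 0.865 × (0.3626 + 0.1315) ≈ 0.865 × 0.4941 ≈ 0.427 μg/mL.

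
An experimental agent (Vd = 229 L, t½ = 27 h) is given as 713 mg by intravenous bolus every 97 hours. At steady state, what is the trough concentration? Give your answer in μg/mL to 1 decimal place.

Over one 97-h interval, 97/27 ≈ 3.5926 half-lives elapse, leaving f ≈ 0.0829 of each dose.
Single-dose peak C₀ = D/Vd = 713/229 ≈ 3.114 μg/mL.
Steady-state trough Cmin,ss = C₀·f/(1−f) ≈ 3.114 × 0.0829/0.9171 ≈ 0.281 μg/mL.

0.3 μg/mL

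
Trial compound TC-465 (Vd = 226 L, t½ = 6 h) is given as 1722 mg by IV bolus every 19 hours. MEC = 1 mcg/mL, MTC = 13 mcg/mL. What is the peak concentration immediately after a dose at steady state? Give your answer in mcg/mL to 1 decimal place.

k = ln2/t½ = ln2/6 ≈ 0.115525 h⁻¹; fraction remaining f = e^(−kτ) = e^(−0.115525×19) ≈ 0.1114.
Accumulation ratio R = 1/(1 − f) ≈ 1/0.8886 ≈ 1.1254.
Each bolus raises the concentration by D/Vd = 1722/226 ≈ 7.619 mcg/mL.
Steady-state peak Cmax,ss = C₀·R ≈ 7.619 × 1.1254 ≈ 8.574 mcg/mL.
Peak 8.6 mcg/mL vs MTC 13 mcg/mL: below toxic threshold.

8.6 mcg/mL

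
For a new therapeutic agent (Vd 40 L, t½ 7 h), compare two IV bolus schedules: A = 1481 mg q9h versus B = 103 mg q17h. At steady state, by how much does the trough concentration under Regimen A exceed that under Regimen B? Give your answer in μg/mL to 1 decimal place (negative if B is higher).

Regimen A: f = (1/2)^(9/7) ≈ 0.4102; Cmin,ss = (1481/40)·f/(1−f) ≈ 25.751 μg/mL.
Regimen B: f = (1/2)^(17/7) ≈ 0.1857; Cmin,ss = (103/40)·f/(1−f) ≈ 0.587 μg/mL.
Difference ≈ 25.751 − 0.587 ≈ 25.164 μg/mL.

25.2 μg/mL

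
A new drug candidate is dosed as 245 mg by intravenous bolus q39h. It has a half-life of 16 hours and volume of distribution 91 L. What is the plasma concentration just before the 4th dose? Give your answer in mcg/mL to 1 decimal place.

f = (1/2)^(τ/t½) = (1/2)^(39/16) ≈ 0.1846.
C₀ = D/Vd = 245/91 ≈ 2.692 mcg/mL.
Before the 4th dose, 3 doses have been given. Superposition: Cmin = C₀·(f + f² + … + f^3).
≈ 2.692 × (0.1846 + 0.0341 + 0.0063) ≈ 2.692 × 0.2250 ≈ 0.606 mcg/mL.

0.6 mcg/mL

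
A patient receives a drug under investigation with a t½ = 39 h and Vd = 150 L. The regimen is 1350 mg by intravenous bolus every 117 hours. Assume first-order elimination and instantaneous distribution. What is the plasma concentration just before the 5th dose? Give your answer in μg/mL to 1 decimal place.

f = (1/2)^(τ/t½) = (1/2)^(117/39) ≈ 0.1250.
C₀ = D/Vd = 1350/150 ≈ 9.000 μg/mL.
Before the 5th dose, 4 doses have been given. Superposition: Cmin = C₀·(f + f² + … + f^4).
≈ 9.000 × (0.1250 + 0.0156 + 0.0020 + 0.0002) ≈ 9.000 × 0.1428 ≈ 1.285 μg/mL.

1.3 μg/mL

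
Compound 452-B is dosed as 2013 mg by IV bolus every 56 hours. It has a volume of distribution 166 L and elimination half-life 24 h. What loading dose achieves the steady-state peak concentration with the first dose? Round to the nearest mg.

f = (1/2)^(56/24) ≈ 0.198425; accumulation ratio R = 1/(1−f) ≈ 1.24754.
Loading dose to hit Cmax,ss on first dose: D_load = D_maint·R ≈ 2013 × 1.24754 ≈ 2511.30 mg.

2511 mg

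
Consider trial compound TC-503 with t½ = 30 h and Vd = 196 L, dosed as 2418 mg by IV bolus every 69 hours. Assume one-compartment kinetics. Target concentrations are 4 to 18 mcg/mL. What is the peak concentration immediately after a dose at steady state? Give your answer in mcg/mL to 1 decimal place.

15.5 mcg/mL

τ/t½ = 69/30 ≈ 2.3, so fraction remaining f = (1/2)^(69/30) ≈ 0.2031.
Accumulation ratio R = 1/(1 − f) ≈ 1/0.7969 ≈ 1.2549.
Single-dose peak C₀ = D/Vd = 2418/196 ≈ 12.337 mcg/mL.
Steady-state peak Cmax,ss = C₀·R ≈ 12.337 × 1.2549 ≈ 15.482 mcg/mL.
Peak 15.5 mcg/mL vs MTC 18 mcg/mL: below toxic threshold.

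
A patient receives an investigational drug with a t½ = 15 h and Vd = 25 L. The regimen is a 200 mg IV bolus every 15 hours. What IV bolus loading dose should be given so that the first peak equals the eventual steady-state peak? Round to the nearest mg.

400 mg

f = (1/2)^(15/15) ≈ 0.500000; accumulation ratio R = 1/(1−f) ≈ 2.00000.
Loading dose to hit Cmax,ss on first dose: D_load = D_maint·R ≈ 200 × 2.00000 ≈ 400.00 mg.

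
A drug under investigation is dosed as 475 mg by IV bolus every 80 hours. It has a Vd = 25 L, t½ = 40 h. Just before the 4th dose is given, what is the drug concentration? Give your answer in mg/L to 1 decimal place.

6.2 mg/L

f = (1/2)^(τ/t½) = (1/2)^(80/40) ≈ 0.2500.
C₀ = D/Vd = 475/25 ≈ 19.000 mg/L.
Before the 4th dose, 3 doses have been given. Superposition: Cmin = C₀·(f + f² + … + f^3).
≈ 19.000 × (0.2500 + 0.0625 + 0.0156) ≈ 19.000 × 0.3281 ≈ 6.234 mg/L.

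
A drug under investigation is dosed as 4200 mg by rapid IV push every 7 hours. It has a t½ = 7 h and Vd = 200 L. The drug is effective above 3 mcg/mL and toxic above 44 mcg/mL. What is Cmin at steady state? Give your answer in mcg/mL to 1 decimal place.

The dosing interval is 1 half-life, so f = 2^(−1) = 0.5.
Accumulation ratio R = 1/(1 − f) = 1/0.5 = 2/1.
Single-dose peak C₀ = D/Vd = 4200/200 = 21 mcg/mL.
Steady-state peak Cmax,ss = C₀·R = 21 × 2/1 ≈ 42.000 mcg/mL.
Steady-state trough Cmin,ss = Cmax,ss·f ≈ 42.000 × 0.5 ≈ 21.000 mcg/mL.
Trough 21.0 mcg/mL vs MEC 3 mcg/mL: adequate.

21.0 mcg/mL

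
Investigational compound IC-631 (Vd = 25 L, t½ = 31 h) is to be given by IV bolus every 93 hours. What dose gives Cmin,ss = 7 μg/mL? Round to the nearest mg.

τ/t½ = 93/31 ≈ 3, so f = (1/2)^(93/31) ≈ 0.125000.
Cmin,ss = (D/Vd)·f/(1−f), so D = Cmin,ss·Vd·(1−f)/f.
D = 7 × 25 × (1−f)/f ≈ 7 × 25 × 7.00000 ≈ 1225.00 mg.

1225 mg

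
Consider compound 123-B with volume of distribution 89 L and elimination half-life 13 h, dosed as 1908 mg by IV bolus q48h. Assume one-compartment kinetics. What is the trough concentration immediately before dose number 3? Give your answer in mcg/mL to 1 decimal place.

f = (1/2)^(τ/t½) = (1/2)^(48/13) ≈ 0.0774.
C₀ = D/Vd = 1908/89 ≈ 21.438 mcg/mL.
Before the 3rd dose, 2 doses have been given. Superposition: Cmin = C₀·(f + f²).
≈ 21.438 × (0.0774 + 0.0060) ≈ 21.438 × 0.0834 ≈ 1.788 mcg/mL.

1.8 mcg/mL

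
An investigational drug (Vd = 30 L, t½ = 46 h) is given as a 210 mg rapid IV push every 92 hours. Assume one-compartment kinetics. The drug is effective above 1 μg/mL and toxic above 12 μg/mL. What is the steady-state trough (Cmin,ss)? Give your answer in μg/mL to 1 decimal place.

2.3 μg/mL

τ = 92 h = 2 half-lives, so f = (1/2)^2 = 0.25.
Accumulation ratio R = 1/(1 − f) = 1/0.75 = 4/3.
Single-dose peak C₀ = D/Vd = 210/30 = 7 μg/mL.
Steady-state peak Cmax,ss = C₀·R = 7 × 4/3 ≈ 9.333 μg/mL.
Steady-state trough Cmin,ss = Cmax,ss·f ≈ 9.333 × 0.25 ≈ 2.333 μg/mL.
Trough 2.3 μg/mL vs MEC 1 μg/mL: adequate.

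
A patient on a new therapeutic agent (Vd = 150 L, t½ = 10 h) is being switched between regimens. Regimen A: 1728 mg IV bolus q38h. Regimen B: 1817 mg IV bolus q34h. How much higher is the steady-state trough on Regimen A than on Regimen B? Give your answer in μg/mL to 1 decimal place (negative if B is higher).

Regimen A: f = (1/2)^(38/10) ≈ 0.0718; Cmin,ss = (1728/150)·f/(1−f) ≈ 0.891 μg/mL.
Regimen B: f = (1/2)^(34/10) ≈ 0.0947; Cmin,ss = (1817/150)·f/(1−f) ≈ 1.267 μg/mL.
Difference ≈ 0.891 − 1.267 ≈ -0.376 μg/mL.

-0.4 μg/mL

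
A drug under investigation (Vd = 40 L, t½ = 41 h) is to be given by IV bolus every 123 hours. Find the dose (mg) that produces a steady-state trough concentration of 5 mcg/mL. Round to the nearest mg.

τ/t½ = 123/41 ≈ 3, so f = (1/2)^(123/41) ≈ 0.125000.
Cmin,ss = (D/Vd)·f/(1−f), so D = Cmin,ss·Vd·(1−f)/f.
D = 5 × 40 × (1−f)/f ≈ 5 × 40 × 7.00000 ≈ 1400.00 mg.

1400 mg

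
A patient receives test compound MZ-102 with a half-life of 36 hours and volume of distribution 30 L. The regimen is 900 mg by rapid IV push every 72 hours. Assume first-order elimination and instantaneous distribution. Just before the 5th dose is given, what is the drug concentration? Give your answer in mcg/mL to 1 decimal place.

f = (1/2)^(τ/t½) = (1/2)^(72/36) ≈ 0.2500.
C₀ = D/Vd = 900/30 ≈ 30.000 mcg/mL.
Before the 5th dose, 4 doses have been given. Superposition: Cmin = C₀·(f + f² + … + f^4).
≈ 30.000 × (0.2500 + 0.0625 + 0.0156 + 0.0039) ≈ 30.000 × 0.3320 ≈ 9.960 mcg/mL.

10.0 mcg/mL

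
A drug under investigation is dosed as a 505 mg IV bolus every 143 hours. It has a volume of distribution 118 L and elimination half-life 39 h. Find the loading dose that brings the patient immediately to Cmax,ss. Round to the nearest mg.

f = (1/2)^(143/39) ≈ 0.078745; accumulation ratio R = 1/(1−f) ≈ 1.08548.
Loading dose to hit Cmax,ss on first dose: D_load = D_maint·R ≈ 505 × 1.08548 ≈ 548.17 mg.

548 mg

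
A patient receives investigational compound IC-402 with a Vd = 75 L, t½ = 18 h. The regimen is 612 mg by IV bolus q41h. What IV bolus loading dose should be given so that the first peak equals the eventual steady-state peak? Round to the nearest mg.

771 mg

f = (1/2)^(41/18) ≈ 0.206215; accumulation ratio R = 1/(1−f) ≈ 1.25979.
Loading dose to hit Cmax,ss on first dose: D_load = D_maint·R ≈ 612 × 1.25979 ≈ 770.99 mg.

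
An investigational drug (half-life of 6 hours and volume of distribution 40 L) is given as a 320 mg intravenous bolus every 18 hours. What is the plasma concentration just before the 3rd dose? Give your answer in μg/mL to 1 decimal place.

f = (1/2)^(τ/t½) = (1/2)^(18/6) ≈ 0.1250.
C₀ = D/Vd = 320/40 ≈ 8.000 μg/mL.
Before the 3rd dose, 2 doses have been given. Superposition: Cmin = C₀·(f + f²).
≈ 8.000 × (0.1250 + 0.0156) ≈ 8.000 × 0.1406 ≈ 1.125 μg/mL.

1.1 μg/mL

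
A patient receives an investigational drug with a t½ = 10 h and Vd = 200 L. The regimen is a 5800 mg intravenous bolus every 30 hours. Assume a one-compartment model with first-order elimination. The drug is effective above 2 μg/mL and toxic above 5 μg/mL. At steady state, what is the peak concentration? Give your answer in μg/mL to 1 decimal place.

The dosing interval is 3 half-lives, so f = 2^(−3) = 0.125.
Accumulation ratio R = 1/(1 − f) = 1/0.875 = 8/7.
Single-dose peak C₀ = D/Vd = 5800/200 = 29 μg/mL.
Steady-state peak Cmax,ss = C₀·R = 29 × 8/7 ≈ 33.143 μg/mL.
Peak 33.1 μg/mL vs MTC 5 μg/mL: exceeds toxic threshold.

33.1 μg/mL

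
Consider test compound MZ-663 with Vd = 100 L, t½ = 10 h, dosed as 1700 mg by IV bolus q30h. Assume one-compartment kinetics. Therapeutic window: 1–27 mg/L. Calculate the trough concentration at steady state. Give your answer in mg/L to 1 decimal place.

The dosing interval is 3 half-lives, so f = 2^(−3) = 0.125.
At steady state, R = 1/(1 − 0.125) = 8/7.
Single-dose peak C₀ = D/Vd = 1700/100 = 17 mg/L.
Steady-state peak Cmax,ss = C₀·R = 17 × 8/7 ≈ 19.429 mg/L.
Steady-state trough Cmin,ss = Cmax,ss·f ≈ 19.429 × 0.125 ≈ 2.429 mg/L.
Trough 2.4 mg/L vs MEC 1 mg/L: adequate.

2.4 mg/L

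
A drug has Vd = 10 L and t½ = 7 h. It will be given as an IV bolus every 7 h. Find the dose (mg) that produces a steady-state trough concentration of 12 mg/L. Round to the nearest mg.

120 mg

τ/t½ = 7/7 ≈ 1, so f = (1/2)^(7/7) ≈ 0.500000.
Cmin,ss = (D/Vd)·f/(1−f), so D = Cmin,ss·Vd·(1−f)/f.
D = 12 × 10 × (1−f)/f ≈ 12 × 10 × 1.00000 ≈ 120.00 mg.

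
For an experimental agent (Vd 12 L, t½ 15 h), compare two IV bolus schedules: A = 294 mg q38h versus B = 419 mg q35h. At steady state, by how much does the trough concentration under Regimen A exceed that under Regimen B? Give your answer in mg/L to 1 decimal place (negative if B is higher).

Regimen A: f = (1/2)^(38/15) ≈ 0.1727; Cmin,ss = (294/12)·f/(1−f) ≈ 5.114 mg/L.
Regimen B: f = (1/2)^(35/15) ≈ 0.1984; Cmin,ss = (419/12)·f/(1−f) ≈ 8.642 mg/L.
Difference ≈ 5.114 − 8.642 ≈ -3.528 mg/L.

-3.5 mg/L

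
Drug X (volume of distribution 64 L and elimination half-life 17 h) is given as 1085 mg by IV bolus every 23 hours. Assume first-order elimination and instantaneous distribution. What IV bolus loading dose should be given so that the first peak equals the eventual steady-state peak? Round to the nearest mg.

f = (1/2)^(23/17) ≈ 0.391493; accumulation ratio R = 1/(1−f) ≈ 1.64337.
Loading dose to hit Cmax,ss on first dose: D_load = D_maint·R ≈ 1085 × 1.64337 ≈ 1783.06 mg.

1783 mg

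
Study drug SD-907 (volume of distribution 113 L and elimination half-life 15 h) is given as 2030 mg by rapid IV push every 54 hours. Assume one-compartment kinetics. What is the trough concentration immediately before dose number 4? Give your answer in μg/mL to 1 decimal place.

f = (1/2)^(τ/t½) = (1/2)^(54/15) ≈ 0.0825.
C₀ = D/Vd = 2030/113 ≈ 17.965 μg/mL.
Before the 4th dose, 3 doses have been given. Superposition: Cmin = C₀·(f + f² + … + f^3).
≈ 17.965 × (0.0825 + 0.0068 + 0.0006) ≈ 17.965 × 0.0899 ≈ 1.615 μg/mL.

1.6 μg/mL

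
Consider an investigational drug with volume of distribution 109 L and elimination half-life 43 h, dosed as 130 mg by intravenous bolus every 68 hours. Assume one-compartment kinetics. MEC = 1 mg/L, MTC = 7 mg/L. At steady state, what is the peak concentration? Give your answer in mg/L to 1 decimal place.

1.8 mg/L

τ/t½ = 68/43 ≈ 1.5814, so fraction remaining f = (1/2)^(68/43) ≈ 0.3342.
Accumulation ratio R = 1/(1 − f) ≈ 1/0.6658 ≈ 1.5020.
Single-dose peak C₀ = D/Vd = 130/109 ≈ 1.193 mg/L.
Steady-state peak Cmax,ss = C₀·R ≈ 1.193 × 1.5020 ≈ 1.792 mg/L.
Peak 1.8 mg/L vs MTC 7 mg/L: below toxic threshold.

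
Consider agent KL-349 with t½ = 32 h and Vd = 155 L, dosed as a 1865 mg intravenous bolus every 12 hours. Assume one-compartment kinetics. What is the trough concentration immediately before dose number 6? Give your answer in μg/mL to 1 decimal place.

29.5 μg/mL

f = (1/2)^(τ/t½) = (1/2)^(12/32) ≈ 0.7711.
C₀ = D/Vd = 1865/155 ≈ 12.032 μg/mL.
Before the 6th dose, 5 doses have been given. Superposition: Cmin = C₀·(f + f² + … + f^5).
≈ 12.032 × (0.7711 + 0.5946 + 0.4585 + 0.3535 + 0.2726) ≈ 12.032 × 2.4503 ≈ 29.482 μg/mL.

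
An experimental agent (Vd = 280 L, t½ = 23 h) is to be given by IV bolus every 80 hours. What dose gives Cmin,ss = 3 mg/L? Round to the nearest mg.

8521 mg

τ/t½ = 80/23 ≈ 3.4783, so f = (1/2)^(80/23) ≈ 0.089730.
Cmin,ss = (D/Vd)·f/(1−f), so D = Cmin,ss·Vd·(1−f)/f.
D = 3 × 280 × (1−f)/f ≈ 3 × 280 × 10.14454 ≈ 8521.41 mg.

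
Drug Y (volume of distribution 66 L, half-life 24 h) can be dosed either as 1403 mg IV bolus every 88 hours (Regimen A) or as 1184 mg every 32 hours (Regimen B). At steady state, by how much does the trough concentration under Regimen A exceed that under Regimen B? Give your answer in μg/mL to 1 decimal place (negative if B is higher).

Regimen A: f = (1/2)^(88/24) ≈ 0.0787; Cmin,ss = (1403/66)·f/(1−f) ≈ 1.816 μg/mL.
Regimen B: f = (1/2)^(32/24) ≈ 0.3969; Cmin,ss = (1184/66)·f/(1−f) ≈ 11.806 μg/mL.
Difference ≈ 1.816 − 11.806 ≈ -9.990 μg/mL.

-10.0 μg/mL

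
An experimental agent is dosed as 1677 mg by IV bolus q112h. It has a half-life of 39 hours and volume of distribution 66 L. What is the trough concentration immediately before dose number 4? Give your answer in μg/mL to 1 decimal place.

4.0 μg/mL

f = (1/2)^(τ/t½) = (1/2)^(112/39) ≈ 0.1366.
C₀ = D/Vd = 1677/66 ≈ 25.409 μg/mL.
Before the 4th dose, 3 doses have been given. Superposition: Cmin = C₀·(f + f² + … + f^3).
≈ 25.409 × (0.1366 + 0.0187 + 0.0025) ≈ 25.409 × 0.1578 ≈ 4.010 μg/mL.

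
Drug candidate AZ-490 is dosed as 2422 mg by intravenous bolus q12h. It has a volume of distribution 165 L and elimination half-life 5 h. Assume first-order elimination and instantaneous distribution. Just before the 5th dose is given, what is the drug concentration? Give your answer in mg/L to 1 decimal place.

3.4 mg/L

f = (1/2)^(τ/t½) = (1/2)^(12/5) ≈ 0.1895.
C₀ = D/Vd = 2422/165 ≈ 14.679 mg/L.
Before the 5th dose, 4 doses have been given. Superposition: Cmin = C₀·(f + f² + … + f^4).
≈ 14.679 × (0.1895 + 0.0359 + 0.0068 + 0.0013) ≈ 14.679 × 0.2335 ≈ 3.428 mg/L.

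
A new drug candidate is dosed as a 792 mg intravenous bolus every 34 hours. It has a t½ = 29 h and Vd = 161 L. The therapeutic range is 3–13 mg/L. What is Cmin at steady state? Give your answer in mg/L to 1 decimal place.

Over one 34-h interval, 34/29 ≈ 1.1724 half-lives elapse, leaving f ≈ 0.4437 of each dose.
Accumulation ratio R = 1/(1 − f) ≈ 1/0.5563 ≈ 1.7976.
Each bolus raises the concentration by D/Vd = 792/161 ≈ 4.919 mg/L.
Cmax,ss = C₀/(1 − f) ≈ 4.919/0.5563 ≈ 8.842 mg/L.
Steady-state trough Cmin,ss = Cmax,ss·f ≈ 8.842 × 0.4437 ≈ 3.923 mg/L.
Trough 3.9 mg/L vs MEC 3 mg/L: adequate.

3.9 mg/L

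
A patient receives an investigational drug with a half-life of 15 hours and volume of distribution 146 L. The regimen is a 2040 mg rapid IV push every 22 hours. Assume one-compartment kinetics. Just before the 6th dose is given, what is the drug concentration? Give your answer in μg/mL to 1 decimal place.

f = (1/2)^(τ/t½) = (1/2)^(22/15) ≈ 0.3618.
C₀ = D/Vd = 2040/146 ≈ 13.973 μg/mL.
Before the 6th dose, 5 doses have been given. Superposition: Cmin = C₀·(f + f² + … + f^5).
≈ 13.973 × (0.3618 + 0.1309 + 0.0474 + 0.0171 + 0.0062) ≈ 13.973 × 0.5634 ≈ 7.872 μg/mL.

7.9 μg/mL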